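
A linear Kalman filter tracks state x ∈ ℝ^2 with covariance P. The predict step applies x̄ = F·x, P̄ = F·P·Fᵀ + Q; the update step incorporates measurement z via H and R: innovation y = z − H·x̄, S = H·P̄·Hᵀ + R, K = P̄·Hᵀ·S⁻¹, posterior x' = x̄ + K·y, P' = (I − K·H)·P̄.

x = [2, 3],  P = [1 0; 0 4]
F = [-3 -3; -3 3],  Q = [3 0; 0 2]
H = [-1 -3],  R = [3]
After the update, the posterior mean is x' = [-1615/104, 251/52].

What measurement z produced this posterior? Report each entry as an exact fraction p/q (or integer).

x̄ = F·x = [-15, 3]
P̄ = F·P·Fᵀ + Q = [48 -27; -27 47]
S = H·P̄·Hᵀ + R = [312]
K = P̄·Hᵀ·S⁻¹ = [11/104; -19/52]
x' − x̄ = [-55/104, 95/52] = K·y
y = (KᵀK)⁻¹·Kᵀ·(x' − x̄) = [-5]
z = y + H·x̄ = [-5] + [6] = [1]

z = [1]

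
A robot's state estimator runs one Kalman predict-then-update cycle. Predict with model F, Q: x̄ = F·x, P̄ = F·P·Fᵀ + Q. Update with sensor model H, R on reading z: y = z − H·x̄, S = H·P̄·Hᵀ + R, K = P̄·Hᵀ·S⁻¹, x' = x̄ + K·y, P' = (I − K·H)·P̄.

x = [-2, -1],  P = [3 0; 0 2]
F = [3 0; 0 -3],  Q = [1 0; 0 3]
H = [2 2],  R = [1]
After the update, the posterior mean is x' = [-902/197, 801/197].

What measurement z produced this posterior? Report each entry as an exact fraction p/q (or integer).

z = [-1]

x̄ = F·x = [-6, 3]
P̄ = F·P·Fᵀ + Q = [28 0; 0 21]
S = H·P̄·Hᵀ + R = [197]
K = P̄·Hᵀ·S⁻¹ = [56/197; 42/197]
x' − x̄ = [280/197, 210/197] = K·y
y = (KᵀK)⁻¹·Kᵀ·(x' − x̄) = [5]
z = y + H·x̄ = [5] + [-6] = [-1]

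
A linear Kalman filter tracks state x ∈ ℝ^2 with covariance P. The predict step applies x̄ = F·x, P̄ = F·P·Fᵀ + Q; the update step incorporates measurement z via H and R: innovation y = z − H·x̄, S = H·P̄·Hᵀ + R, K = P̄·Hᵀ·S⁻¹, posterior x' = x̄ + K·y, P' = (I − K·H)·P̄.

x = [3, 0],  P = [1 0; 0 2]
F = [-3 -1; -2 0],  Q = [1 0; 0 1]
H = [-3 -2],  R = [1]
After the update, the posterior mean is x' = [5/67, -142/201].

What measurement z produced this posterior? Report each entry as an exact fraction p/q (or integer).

x̄ = F·x = [-9, -6]
P̄ = F·P·Fᵀ + Q = [12 6; 6 5]
S = H·P̄·Hᵀ + R = [201]
K = P̄·Hᵀ·S⁻¹ = [-16/67; -28/201]
x' − x̄ = [608/67, 1064/201] = K·y
y = (KᵀK)⁻¹·Kᵀ·(x' − x̄) = [-38]
z = y + H·x̄ = [-38] + [39] = [1]

z = [1]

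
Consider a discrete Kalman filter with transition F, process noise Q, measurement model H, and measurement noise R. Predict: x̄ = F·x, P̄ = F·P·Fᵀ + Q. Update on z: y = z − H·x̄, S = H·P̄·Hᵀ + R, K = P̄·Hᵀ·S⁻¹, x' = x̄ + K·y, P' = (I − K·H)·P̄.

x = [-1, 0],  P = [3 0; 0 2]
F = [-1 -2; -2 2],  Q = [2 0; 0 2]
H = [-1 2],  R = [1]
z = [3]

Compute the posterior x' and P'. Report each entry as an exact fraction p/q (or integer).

x̄ = F·x = [1, 2]
P̄ = F·P·Fᵀ + Q = [13 -2; -2 22]
y = z − H·x̄ = [0]
S = H·P̄·Hᵀ + R = [110]
K = P̄·Hᵀ·S⁻¹ = [-17/110; 23/55]
x' = x̄ + K·y = [1, 2]
P' = (I − K·H)·P̄ = [1141/110 281/55; 281/55 152/55]

x' = [1, 2]
P' = [1141/110 281/55; 281/55 152/55]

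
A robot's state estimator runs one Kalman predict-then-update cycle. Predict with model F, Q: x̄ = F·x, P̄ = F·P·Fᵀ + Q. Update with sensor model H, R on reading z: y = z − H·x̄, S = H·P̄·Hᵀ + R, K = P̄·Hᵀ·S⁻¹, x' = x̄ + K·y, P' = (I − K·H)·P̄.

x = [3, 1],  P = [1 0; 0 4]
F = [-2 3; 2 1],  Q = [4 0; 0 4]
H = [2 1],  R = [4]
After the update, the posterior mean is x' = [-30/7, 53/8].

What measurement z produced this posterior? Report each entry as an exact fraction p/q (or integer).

x̄ = F·x = [-3, 7]
P̄ = F·P·Fᵀ + Q = [44 8; 8 12]
S = H·P̄·Hᵀ + R = [224]
K = P̄·Hᵀ·S⁻¹ = [3/7; 1/8]
x' − x̄ = [-9/7, -3/8] = K·y
y = (KᵀK)⁻¹·Kᵀ·(x' − x̄) = [-3]
z = y + H·x̄ = [-3] + [1] = [-2]

z = [-2]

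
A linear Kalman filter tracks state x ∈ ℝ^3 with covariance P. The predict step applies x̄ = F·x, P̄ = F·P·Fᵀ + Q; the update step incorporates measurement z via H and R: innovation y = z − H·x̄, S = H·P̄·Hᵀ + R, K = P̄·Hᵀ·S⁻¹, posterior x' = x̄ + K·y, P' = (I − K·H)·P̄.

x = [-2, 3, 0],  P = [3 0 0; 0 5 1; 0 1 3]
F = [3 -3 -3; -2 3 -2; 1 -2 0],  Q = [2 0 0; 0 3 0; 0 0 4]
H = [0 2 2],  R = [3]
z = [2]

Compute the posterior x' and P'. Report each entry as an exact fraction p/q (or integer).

x̄ = F·x = [-15, 13, -8]
P̄ = F·P·Fᵀ + Q = [119 -48 45; -48 60 -32; 45 -32 27]
y = z − H·x̄ = [-8]
S = H·P̄·Hᵀ + R = [95]
K = P̄·Hᵀ·S⁻¹ = [-6/95; 56/95; -2/19]
x' = x̄ + K·y = [-1377/95, 787/95, -136/19]
P' = (I − K·H)·P̄ = [11269/95 -4224/95 843/19; -4224/95 2564/95 -496/19; 843/19 -496/19 493/19]

x' = [-1377/95, 787/95, -136/19]
P' = [11269/95 -4224/95 843/19; -4224/95 2564/95 -496/19; 843/19 -496/19 493/19]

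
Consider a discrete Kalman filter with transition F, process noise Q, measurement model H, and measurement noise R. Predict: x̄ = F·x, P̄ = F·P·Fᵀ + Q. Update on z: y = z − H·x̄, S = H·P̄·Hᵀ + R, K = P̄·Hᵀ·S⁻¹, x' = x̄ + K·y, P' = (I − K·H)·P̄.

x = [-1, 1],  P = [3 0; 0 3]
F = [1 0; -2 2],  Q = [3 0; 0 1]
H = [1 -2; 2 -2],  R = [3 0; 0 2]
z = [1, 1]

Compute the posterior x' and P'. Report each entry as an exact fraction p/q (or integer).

x̄ = F·x = [-1, 4]
P̄ = F·P·Fᵀ + Q = [6 -6; -6 25]
y = z − H·x̄ = [10, 11]
S = H·P̄·Hᵀ + R = [133 148; 148 174]
K = P̄·Hᵀ·S⁻¹ = [-210/619 264/619; -284/619 21/619]
x' = x̄ + K·y = [185/619, -133/619]
P' = (I − K·H)·P̄ = [1158/619 894/619; 894/619 873/619]

x' = [185/619, -133/619]
P' = [1158/619 894/619; 894/619 873/619]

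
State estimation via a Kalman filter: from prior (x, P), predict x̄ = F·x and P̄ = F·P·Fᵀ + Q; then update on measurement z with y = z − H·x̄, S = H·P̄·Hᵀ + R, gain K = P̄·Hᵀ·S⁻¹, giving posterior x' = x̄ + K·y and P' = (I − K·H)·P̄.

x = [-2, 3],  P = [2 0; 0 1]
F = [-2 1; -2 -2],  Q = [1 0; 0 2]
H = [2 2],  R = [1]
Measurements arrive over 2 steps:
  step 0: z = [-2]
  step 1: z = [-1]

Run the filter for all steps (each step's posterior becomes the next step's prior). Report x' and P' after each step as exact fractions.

step 0: x̄ = F·x = [7, -2]
step 0: P̄ = F·P·Fᵀ + Q = [10 6; 6 14]
step 0: y = z − H·x̄ = [-12]
step 0: S = H·P̄·Hᵀ + R = [145]
step 0: K = P̄·Hᵀ·S⁻¹ = [32/145; 8/29]
step 0: x' = x̄ + K·y = [631/145, -154/29]
step 0: P' = (I − K·H)·P̄ = [426/145 -82/29; -82/29 86/29]
step 1: x̄ = F·x = [-2032/145, 278/145]
step 1: P̄ = F·P·Fᵀ + Q = [3919/145 24/145; 24/145 434/145]
step 1: y = z − H·x̄ = [3363/145]
step 1: S = H·P̄·Hᵀ + R = [17749/145]
step 1: K = P̄·Hᵀ·S⁻¹ = [7886/17749; 916/17749]
step 1: x' = x̄ + K·y = [-65830/17749, 55274/17749]
step 1: P' = (I − K·H)·P̄ = [50823/17749 -46880/17749; -46880/17749 47338/17749]

step 0: x' = [631/145, -154/29], P' = [426/145 -82/29; -82/29 86/29]
step 1: x' = [-65830/17749, 55274/17749], P' = [50823/17749 -46880/17749; -46880/17749 47338/17749]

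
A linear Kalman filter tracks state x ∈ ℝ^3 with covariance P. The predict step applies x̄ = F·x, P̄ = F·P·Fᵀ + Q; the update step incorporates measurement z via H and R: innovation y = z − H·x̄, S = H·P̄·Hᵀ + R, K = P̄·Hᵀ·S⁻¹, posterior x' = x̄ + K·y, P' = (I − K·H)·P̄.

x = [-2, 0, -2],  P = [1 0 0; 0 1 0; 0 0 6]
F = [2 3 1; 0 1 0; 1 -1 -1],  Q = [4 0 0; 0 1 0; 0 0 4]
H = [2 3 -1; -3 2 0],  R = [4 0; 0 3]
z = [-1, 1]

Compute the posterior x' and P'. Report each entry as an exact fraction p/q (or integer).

x̄ = F·x = [-6, 0, 0]
P̄ = F·P·Fᵀ + Q = [23 3 -7; 3 2 -1; -7 -1 12]
y = z − H·x̄ = [11, -17]
S = H·P̄·Hᵀ + R = [196 -160; -160 182]
K = P̄·Hᵀ·S⁻¹ = [301/2518 -607/2518; 783/5036 275/2518; -1119/5036 -229/2518]
x' = x̄ + K·y = [-739/1259, -737/5036, -4523/5036]
P' = (I − K·H)·P̄ = [1011/2518 303/1259 1318/1259; 303/1259 2643/5036 7221/5036; 1318/1259 7221/5036 36683/5036]

x' = [-739/1259, -737/5036, -4523/5036]
P' = [1011/2518 303/1259 1318/1259; 303/1259 2643/5036 7221/5036; 1318/1259 7221/5036 36683/5036]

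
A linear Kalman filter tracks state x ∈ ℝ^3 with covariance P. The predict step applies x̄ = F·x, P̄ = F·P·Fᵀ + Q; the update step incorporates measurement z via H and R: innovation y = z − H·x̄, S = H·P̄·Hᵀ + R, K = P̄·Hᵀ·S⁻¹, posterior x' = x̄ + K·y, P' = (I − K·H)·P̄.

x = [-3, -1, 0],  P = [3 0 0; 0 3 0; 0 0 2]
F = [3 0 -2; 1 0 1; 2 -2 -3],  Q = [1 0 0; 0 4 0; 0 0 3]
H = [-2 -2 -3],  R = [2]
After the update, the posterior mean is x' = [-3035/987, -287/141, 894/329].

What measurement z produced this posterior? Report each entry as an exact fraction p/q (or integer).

z = [2]

x̄ = F·x = [-9, -3, -4]
P̄ = F·P·Fᵀ + Q = [36 5 30; 5 9 0; 30 0 45]
S = H·P̄·Hᵀ + R = [987]
K = P̄·Hᵀ·S⁻¹ = [-172/987; -4/141; -65/329]
x' − x̄ = [5848/987, 136/141, 2210/329] = K·y
y = (KᵀK)⁻¹·Kᵀ·(x' − x̄) = [-34]
z = y + H·x̄ = [-34] + [36] = [2]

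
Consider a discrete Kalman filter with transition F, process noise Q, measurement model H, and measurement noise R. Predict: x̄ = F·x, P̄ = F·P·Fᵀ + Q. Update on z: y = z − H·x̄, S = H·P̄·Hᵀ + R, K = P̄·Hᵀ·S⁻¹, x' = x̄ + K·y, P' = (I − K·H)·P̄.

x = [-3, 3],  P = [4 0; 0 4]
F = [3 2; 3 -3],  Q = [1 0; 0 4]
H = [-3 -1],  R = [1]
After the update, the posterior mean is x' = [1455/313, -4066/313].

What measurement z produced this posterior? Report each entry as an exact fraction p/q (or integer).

x̄ = F·x = [-3, -18]
P̄ = F·P·Fᵀ + Q = [53 12; 12 76]
S = H·P̄·Hᵀ + R = [626]
K = P̄·Hᵀ·S⁻¹ = [-171/626; -56/313]
x' − x̄ = [2394/313, 1568/313] = K·y
y = (KᵀK)⁻¹·Kᵀ·(x' − x̄) = [-28]
z = y + H·x̄ = [-28] + [27] = [-1]

z = [-1]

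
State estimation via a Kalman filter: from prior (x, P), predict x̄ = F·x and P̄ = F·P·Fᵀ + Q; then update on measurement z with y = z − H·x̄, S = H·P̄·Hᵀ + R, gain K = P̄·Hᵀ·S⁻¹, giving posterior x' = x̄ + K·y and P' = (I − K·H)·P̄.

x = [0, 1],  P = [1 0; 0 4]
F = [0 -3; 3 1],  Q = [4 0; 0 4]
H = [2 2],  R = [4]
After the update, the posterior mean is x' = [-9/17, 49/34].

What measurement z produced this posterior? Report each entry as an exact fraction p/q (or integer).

z = [2]

x̄ = F·x = [-3, 1]
P̄ = F·P·Fᵀ + Q = [40 -12; -12 17]
S = H·P̄·Hᵀ + R = [136]
K = P̄·Hᵀ·S⁻¹ = [7/17; 5/68]
x' − x̄ = [42/17, 15/34] = K·y
y = (KᵀK)⁻¹·Kᵀ·(x' − x̄) = [6]
z = y + H·x̄ = [6] + [-4] = [2]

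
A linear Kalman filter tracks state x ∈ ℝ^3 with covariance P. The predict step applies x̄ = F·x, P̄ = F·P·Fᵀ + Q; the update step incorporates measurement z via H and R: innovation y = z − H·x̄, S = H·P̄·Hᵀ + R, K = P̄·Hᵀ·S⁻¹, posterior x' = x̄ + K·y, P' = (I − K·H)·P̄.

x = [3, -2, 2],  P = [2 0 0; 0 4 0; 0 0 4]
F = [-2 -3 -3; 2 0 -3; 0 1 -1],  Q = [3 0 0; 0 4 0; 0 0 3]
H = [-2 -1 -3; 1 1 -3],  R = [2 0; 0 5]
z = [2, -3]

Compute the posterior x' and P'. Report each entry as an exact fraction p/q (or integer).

x̄ = F·x = [-6, 0, -4]
P̄ = F·P·Fᵀ + Q = [83 28 0; 28 48 12; 0 12 11]
y = z − H·x̄ = [-22, -9]
S = H·P̄·Hᵀ + R = [665 -199; -199 219]
K = P̄·Hᵀ·S⁻¹ = [-20397/106034 35209/106034; -11350/53017 -630/53017; -7017/53017 -11460/53017]
x' = x̄ + K·y = [-504351/106034, 255370/53017, 45446/53017]
P' = (I − K·H)·P̄ = [935605/106034 -647494/53017 -89238/53017; -647494/53017 981016/53017 112224/53017; -89238/53017 112224/53017 26762/53017]

x' = [-504351/106034, 255370/53017, 45446/53017]
P' = [935605/106034 -647494/53017 -89238/53017; -647494/53017 981016/53017 112224/53017; -89238/53017 112224/53017 26762/53017]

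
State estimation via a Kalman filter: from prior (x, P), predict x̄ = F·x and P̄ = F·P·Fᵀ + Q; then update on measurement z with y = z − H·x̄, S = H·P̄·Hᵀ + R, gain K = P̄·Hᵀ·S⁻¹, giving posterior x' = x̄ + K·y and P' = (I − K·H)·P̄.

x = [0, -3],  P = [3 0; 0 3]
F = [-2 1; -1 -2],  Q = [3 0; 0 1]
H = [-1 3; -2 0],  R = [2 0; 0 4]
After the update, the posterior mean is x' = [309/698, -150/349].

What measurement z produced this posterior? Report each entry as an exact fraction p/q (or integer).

x̄ = F·x = [-3, 6]
P̄ = F·P·Fᵀ + Q = [18 0; 0 16]
S = H·P̄·Hᵀ + R = [164 36; 36 76]
K = P̄·Hᵀ·S⁻¹ = [-9/1396 -657/1396; 114/349 -54/349]
x' − x̄ = [2403/698, -2244/349] = K·y
y = (KᵀK)⁻¹·Kᵀ·(x' − x̄) = [-23, -7]
z = y + H·x̄ = [-23, -7] + [21, 6] = [-2, -1]

z = [-2, -1]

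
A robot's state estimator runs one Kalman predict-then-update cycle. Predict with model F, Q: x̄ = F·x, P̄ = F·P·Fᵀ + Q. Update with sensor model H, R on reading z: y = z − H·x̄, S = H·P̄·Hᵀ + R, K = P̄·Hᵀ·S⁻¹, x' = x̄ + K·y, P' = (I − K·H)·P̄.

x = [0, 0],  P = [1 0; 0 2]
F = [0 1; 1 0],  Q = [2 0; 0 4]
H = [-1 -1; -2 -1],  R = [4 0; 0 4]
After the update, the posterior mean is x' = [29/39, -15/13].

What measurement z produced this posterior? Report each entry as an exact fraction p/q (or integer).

z = [3, -2]

x̄ = F·x = [0, 0]
P̄ = F·P·Fᵀ + Q = [4 0; 0 5]
S = H·P̄·Hᵀ + R = [13 13; 13 25]
K = P̄·Hᵀ·S⁻¹ = [1/39 -1/3; -5/13 0]
x' − x̄ = [29/39, -15/13] = K·y
y = (KᵀK)⁻¹·Kᵀ·(x' − x̄) = [3, -2]
z = y + H·x̄ = [3, -2] + [0, 0] = [3, -2]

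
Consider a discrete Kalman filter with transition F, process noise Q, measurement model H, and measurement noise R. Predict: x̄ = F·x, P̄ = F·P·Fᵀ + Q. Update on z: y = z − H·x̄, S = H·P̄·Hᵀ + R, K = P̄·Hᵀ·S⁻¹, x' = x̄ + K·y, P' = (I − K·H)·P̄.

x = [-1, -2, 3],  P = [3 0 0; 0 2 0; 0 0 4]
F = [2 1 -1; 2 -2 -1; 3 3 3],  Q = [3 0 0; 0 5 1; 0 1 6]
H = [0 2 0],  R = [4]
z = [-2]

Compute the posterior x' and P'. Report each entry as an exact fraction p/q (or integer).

x̄ = F·x = [-7, -1, 0]
P̄ = F·P·Fᵀ + Q = [21 12 12; 12 29 -5; 12 -5 87]
y = z − H·x̄ = [0]
S = H·P̄·Hᵀ + R = [120]
K = P̄·Hᵀ·S⁻¹ = [1/5; 29/60; -1/12]
x' = x̄ + K·y = [-7, -1, 0]
P' = (I − K·H)·P̄ = [81/5 2/5 14; 2/5 29/30 -1/6; 14 -1/6 517/6]

x' = [-7, -1, 0]
P' = [81/5 2/5 14; 2/5 29/30 -1/6; 14 -1/6 517/6]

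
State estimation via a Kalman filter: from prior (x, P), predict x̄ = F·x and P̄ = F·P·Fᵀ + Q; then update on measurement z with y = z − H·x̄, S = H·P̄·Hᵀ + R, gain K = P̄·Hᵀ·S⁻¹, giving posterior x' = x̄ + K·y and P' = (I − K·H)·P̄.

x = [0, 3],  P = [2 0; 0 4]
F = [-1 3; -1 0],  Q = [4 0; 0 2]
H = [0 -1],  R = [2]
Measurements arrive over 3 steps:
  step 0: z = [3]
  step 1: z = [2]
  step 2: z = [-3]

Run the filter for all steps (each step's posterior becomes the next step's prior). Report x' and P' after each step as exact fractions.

step 0: x' = [8, -2], P' = [124/3 2/3; 2/3 4/3]
step 1: x' = [-299/34, -77/34], P' = [653/34 59/34; 59/34 65/34]
step 2: x' = [-1180/789, 2761/789], P' = [17006/789 952/789; 952/789 1442/789]

step 0: x̄ = F·x = [9, 0]
step 0: P̄ = F·P·Fᵀ + Q = [42 2; 2 4]
step 0: y = z − H·x̄ = [3]
step 0: S = H·P̄·Hᵀ + R = [6]
step 0: K = P̄·Hᵀ·S⁻¹ = [-1/3; -2/3]
step 0: x' = x̄ + K·y = [8, -2]
step 0: P' = (I − K·H)·P̄ = [124/3 2/3; 2/3 4/3]
step 1: x̄ = F·x = [-14, -8]
step 1: P̄ = F·P·Fᵀ + Q = [160/3 118/3; 118/3 130/3]
step 1: y = z − H·x̄ = [-6]
step 1: S = H·P̄·Hᵀ + R = [136/3]
step 1: K = P̄·Hᵀ·S⁻¹ = [-59/68; -65/68]
step 1: x' = x̄ + K·y = [-299/34, -77/34]
step 1: P' = (I − K·H)·P̄ = [653/34 59/34; 59/34 65/34]
step 2: x̄ = F·x = [2, 299/34]
step 2: P̄ = F·P·Fᵀ + Q = [30 14; 14 721/34]
step 2: y = z − H·x̄ = [197/34]
step 2: S = H·P̄·Hᵀ + R = [789/34]
step 2: K = P̄·Hᵀ·S⁻¹ = [-476/789; -721/789]
step 2: x' = x̄ + K·y = [-1180/789, 2761/789]
step 2: P' = (I − K·H)·P̄ = [17006/789 952/789; 952/789 1442/789]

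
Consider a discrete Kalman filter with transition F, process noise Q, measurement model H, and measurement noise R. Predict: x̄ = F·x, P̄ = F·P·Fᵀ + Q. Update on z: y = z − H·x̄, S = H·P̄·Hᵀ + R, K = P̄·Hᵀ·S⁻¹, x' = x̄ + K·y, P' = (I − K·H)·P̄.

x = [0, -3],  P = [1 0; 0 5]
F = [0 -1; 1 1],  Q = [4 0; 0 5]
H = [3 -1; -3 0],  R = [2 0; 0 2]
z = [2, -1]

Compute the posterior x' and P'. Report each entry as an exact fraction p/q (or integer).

x' = [95/269, -284/269]
P' = [46/269 106/269; 106/269 677/269]

x̄ = F·x = [3, -3]
P̄ = F·P·Fᵀ + Q = [9 -5; -5 11]
y = z − H·x̄ = [-10, 8]
S = H·P̄·Hᵀ + R = [124 -96; -96 83]
K = P̄·Hᵀ·S⁻¹ = [16/269 -69/269; -359/538 -159/269]
x' = x̄ + K·y = [95/269, -284/269]
P' = (I − K·H)·P̄ = [46/269 106/269; 106/269 677/269]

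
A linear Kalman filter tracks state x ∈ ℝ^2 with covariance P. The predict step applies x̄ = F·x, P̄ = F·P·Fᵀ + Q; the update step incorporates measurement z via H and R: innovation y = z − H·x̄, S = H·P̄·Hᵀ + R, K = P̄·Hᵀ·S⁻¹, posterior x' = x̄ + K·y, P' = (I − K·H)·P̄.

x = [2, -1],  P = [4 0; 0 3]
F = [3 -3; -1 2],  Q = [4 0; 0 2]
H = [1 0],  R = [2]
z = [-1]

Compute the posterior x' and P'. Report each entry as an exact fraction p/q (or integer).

x' = [-49/69, 8/23]
P' = [134/69 -20/23; -20/23 114/23]

x̄ = F·x = [9, -4]
P̄ = F·P·Fᵀ + Q = [67 -30; -30 18]
y = z − H·x̄ = [-10]
S = H·P̄·Hᵀ + R = [69]
K = P̄·Hᵀ·S⁻¹ = [67/69; -10/23]
x' = x̄ + K·y = [-49/69, 8/23]
P' = (I − K·H)·P̄ = [134/69 -20/23; -20/23 114/23]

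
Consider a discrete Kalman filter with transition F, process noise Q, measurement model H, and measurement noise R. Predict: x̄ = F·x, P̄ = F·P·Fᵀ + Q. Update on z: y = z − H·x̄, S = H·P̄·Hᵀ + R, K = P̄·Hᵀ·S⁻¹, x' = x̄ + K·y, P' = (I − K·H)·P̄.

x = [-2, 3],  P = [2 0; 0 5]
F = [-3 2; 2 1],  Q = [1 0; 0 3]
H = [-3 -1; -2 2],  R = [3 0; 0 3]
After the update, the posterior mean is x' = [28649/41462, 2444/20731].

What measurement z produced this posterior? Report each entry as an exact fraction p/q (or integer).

z = [-2, -1]

x̄ = F·x = [12, -1]
P̄ = F·P·Fᵀ + Q = [39 -2; -2 16]
S = H·P̄·Hᵀ + R = [358 210; 210 239]
K = P̄·Hᵀ·S⁻¹ = [-10265/41462 -2603/20731; -4975/20731 7494/20731]
x' − x̄ = [-468895/41462, 23175/20731] = K·y
y = (KᵀK)⁻¹·Kᵀ·(x' − x̄) = [33, 25]
z = y + H·x̄ = [33, 25] + [-35, -26] = [-2, -1]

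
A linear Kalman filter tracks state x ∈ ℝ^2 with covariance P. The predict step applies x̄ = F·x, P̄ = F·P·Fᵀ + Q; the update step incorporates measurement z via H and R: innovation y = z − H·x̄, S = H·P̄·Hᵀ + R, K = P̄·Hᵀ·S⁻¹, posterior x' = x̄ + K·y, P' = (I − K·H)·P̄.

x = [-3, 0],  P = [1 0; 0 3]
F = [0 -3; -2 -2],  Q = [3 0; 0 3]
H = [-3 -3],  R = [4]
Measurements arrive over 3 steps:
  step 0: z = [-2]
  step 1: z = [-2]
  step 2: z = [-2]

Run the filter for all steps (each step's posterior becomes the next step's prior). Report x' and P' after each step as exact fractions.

step 0: x' = [-2304/769, 2838/769], P' = [2334/769 -2142/769; -2142/769 2290/769]
step 1: x' = [-11889/64579, 44847/64579], P' = [1065963/258316 -970743/258316; -970743/258316 988963/258316]
step 2: x' = [121356306/101139931, -57825840/101139931], P' = [452494065/101139931 -413354325/101139931; -413354325/101139931 418706437/101139931]

step 0: x̄ = F·x = [0, 6]
step 0: P̄ = F·P·Fᵀ + Q = [30 18; 18 19]
step 0: y = z − H·x̄ = [16]
step 0: S = H·P̄·Hᵀ + R = [769]
step 0: K = P̄·Hᵀ·S⁻¹ = [-144/769; -111/769]
step 0: x' = x̄ + K·y = [-2304/769, 2838/769]
step 0: P' = (I − K·H)·P̄ = [2334/769 -2142/769; -2142/769 2290/769]
step 1: x̄ = F·x = [-8514/769, -1068/769]
step 1: P̄ = F·P·Fᵀ + Q = [22917/769 888/769; 888/769 3667/769]
step 1: y = z − H·x̄ = [-30284/769]
step 1: S = H·P̄·Hᵀ + R = [258316/769]
step 1: K = P̄·Hᵀ·S⁻¹ = [-71415/258316; -13665/258316]
step 1: x' = x̄ + K·y = [-11889/64579, 44847/64579]
step 1: P' = (I − K·H)·P̄ = [1065963/258316 -970743/258316; -970743/258316 988963/258316]
step 2: x̄ = F·x = [-134541/64579, -65916/64579]
step 2: P̄ = F·P·Fᵀ + Q = [9675615/258316 27330/64579; 27330/64579 307177/64579]
step 2: y = z − H·x̄ = [-730529/64579]
step 2: S = H·P̄·Hᵀ + R = [101139931/258316]
step 2: K = P̄·Hᵀ·S⁻¹ = [-29354805/101139931; -4014084/101139931]
step 2: x' = x̄ + K·y = [121356306/101139931, -57825840/101139931]
step 2: P' = (I − K·H)·P̄ = [452494065/101139931 -413354325/101139931; -413354325/101139931 418706437/101139931]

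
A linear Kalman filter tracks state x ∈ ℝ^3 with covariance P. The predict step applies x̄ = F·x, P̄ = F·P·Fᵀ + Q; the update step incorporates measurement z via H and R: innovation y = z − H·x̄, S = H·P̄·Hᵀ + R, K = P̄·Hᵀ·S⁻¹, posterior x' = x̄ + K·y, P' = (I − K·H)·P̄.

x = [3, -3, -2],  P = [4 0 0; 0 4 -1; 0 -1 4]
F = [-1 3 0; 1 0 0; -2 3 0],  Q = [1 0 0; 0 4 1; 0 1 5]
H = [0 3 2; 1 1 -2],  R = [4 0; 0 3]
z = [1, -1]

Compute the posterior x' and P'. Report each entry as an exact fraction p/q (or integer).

x' = [-679/360, 5/9, -71/180]
P' = [48809/4320 -295/108 9931/2160; -295/108 29/27 -34/27; 9931/2160 -34/27 2519/1080]

x̄ = F·x = [-12, 3, -15]
P̄ = F·P·Fᵀ + Q = [41 -4 44; -4 8 -7; 44 -7 57]
y = z − H·x̄ = [22, -22]
S = H·P̄·Hᵀ + R = [220 -100; -100 124]
K = P̄·Hᵀ·S⁻¹ = [1081/4320 -181/864; 19/108 31/108; 479/2160 -191/432]
x' = x̄ + K·y = [-679/360, 5/9, -71/180]
P' = (I − K·H)·P̄ = [48809/4320 -295/108 9931/2160; -295/108 29/27 -34/27; 9931/2160 -34/27 2519/1080]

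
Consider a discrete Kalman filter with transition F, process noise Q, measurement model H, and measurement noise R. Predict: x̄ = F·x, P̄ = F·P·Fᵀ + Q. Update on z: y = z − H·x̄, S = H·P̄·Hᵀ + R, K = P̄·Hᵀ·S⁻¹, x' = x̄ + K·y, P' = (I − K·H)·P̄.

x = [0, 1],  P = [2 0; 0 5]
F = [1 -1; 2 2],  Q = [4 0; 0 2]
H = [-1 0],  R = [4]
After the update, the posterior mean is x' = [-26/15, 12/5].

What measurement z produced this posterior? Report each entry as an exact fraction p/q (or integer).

z = [2]

x̄ = F·x = [-1, 2]
P̄ = F·P·Fᵀ + Q = [11 -6; -6 30]
S = H·P̄·Hᵀ + R = [15]
K = P̄·Hᵀ·S⁻¹ = [-11/15; 2/5]
x' − x̄ = [-11/15, 2/5] = K·y
y = (KᵀK)⁻¹·Kᵀ·(x' − x̄) = [1]
z = y + H·x̄ = [1] + [1] = [2]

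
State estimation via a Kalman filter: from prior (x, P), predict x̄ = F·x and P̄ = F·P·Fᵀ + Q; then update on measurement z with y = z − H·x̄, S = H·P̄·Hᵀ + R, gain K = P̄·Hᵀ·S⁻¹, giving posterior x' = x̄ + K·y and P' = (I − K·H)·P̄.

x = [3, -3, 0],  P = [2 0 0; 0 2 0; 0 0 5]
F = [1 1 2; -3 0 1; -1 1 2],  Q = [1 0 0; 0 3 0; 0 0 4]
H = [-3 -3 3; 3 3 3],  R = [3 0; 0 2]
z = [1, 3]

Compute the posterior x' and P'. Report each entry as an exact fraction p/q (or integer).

x̄ = F·x = [0, -9, -6]
P̄ = F·P·Fᵀ + Q = [25 4 20; 4 26 16; 20 16 28]
y = z − H·x̄ = [-8, 48]
S = H·P̄·Hᵀ + R = [138 -279; -279 1433]
K = P̄·Hᵀ·S⁻¹ = [774/39971 4251/39971; -7228/39971 2442/39971; 6392/39971 6600/39971]
x' = x̄ + K·y = [197856/39971, -184699/39971, 25838/39971]
P' = (I − K·H)·P̄ = [395276/39971 -394246/39971 1804/39971; -394246/39971 398674/39971 -2800/39971; 1804/39971 -2800/39971 5396/39971]

x' = [197856/39971, -184699/39971, 25838/39971]
P' = [395276/39971 -394246/39971 1804/39971; -394246/39971 398674/39971 -2800/39971; 1804/39971 -2800/39971 5396/39971]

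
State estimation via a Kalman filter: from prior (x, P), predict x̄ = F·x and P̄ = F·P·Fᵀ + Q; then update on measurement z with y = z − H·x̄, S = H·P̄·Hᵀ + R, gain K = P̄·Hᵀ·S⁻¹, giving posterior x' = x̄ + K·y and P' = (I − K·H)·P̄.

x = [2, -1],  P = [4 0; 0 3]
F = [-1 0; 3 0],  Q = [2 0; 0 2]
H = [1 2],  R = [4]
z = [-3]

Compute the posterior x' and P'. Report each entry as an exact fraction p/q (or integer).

x' = [1/19, -74/57]
P' = [60/19 -36/19; -36/19 118/57]

x̄ = F·x = [-2, 6]
P̄ = F·P·Fᵀ + Q = [6 -12; -12 38]
y = z − H·x̄ = [-13]
S = H·P̄·Hᵀ + R = [114]
K = P̄·Hᵀ·S⁻¹ = [-3/19; 32/57]
x' = x̄ + K·y = [1/19, -74/57]
P' = (I − K·H)·P̄ = [60/19 -36/19; -36/19 118/57]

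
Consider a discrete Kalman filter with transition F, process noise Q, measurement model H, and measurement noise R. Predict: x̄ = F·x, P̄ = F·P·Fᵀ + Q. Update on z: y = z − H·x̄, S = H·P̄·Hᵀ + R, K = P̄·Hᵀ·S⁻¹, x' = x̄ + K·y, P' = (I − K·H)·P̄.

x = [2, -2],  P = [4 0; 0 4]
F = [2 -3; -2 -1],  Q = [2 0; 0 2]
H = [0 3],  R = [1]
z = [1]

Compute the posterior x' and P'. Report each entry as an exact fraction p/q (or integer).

x̄ = F·x = [10, -2]
P̄ = F·P·Fᵀ + Q = [54 -4; -4 22]
y = z − H·x̄ = [7]
S = H·P̄·Hᵀ + R = [199]
K = P̄·Hᵀ·S⁻¹ = [-12/199; 66/199]
x' = x̄ + K·y = [1906/199, 64/199]
P' = (I − K·H)·P̄ = [10602/199 -4/199; -4/199 22/199]

x' = [1906/199, 64/199]
P' = [10602/199 -4/199; -4/199 22/199]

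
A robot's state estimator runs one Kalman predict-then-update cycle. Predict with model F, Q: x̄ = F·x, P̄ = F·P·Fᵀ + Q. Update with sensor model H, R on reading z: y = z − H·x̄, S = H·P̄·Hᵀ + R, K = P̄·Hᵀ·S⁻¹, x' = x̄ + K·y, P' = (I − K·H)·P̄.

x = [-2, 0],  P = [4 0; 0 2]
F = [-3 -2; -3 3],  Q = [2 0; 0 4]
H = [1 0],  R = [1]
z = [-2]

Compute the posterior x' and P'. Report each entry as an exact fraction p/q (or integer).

x' = [-86/47, 90/47]
P' = [46/47 24/47; 24/47 2150/47]

x̄ = F·x = [6, 6]
P̄ = F·P·Fᵀ + Q = [46 24; 24 58]
y = z − H·x̄ = [-8]
S = H·P̄·Hᵀ + R = [47]
K = P̄·Hᵀ·S⁻¹ = [46/47; 24/47]
x' = x̄ + K·y = [-86/47, 90/47]
P' = (I − K·H)·P̄ = [46/47 24/47; 24/47 2150/47]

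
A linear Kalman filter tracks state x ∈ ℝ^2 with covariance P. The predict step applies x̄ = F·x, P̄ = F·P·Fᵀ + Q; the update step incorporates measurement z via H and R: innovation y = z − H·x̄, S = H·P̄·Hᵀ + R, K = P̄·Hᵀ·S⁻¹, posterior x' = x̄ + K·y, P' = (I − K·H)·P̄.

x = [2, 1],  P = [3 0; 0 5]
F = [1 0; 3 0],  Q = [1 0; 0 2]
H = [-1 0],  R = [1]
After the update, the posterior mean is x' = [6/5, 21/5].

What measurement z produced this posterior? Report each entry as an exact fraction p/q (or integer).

x̄ = F·x = [2, 6]
P̄ = F·P·Fᵀ + Q = [4 9; 9 29]
S = H·P̄·Hᵀ + R = [5]
K = P̄·Hᵀ·S⁻¹ = [-4/5; -9/5]
x' − x̄ = [-4/5, -9/5] = K·y
y = (KᵀK)⁻¹·Kᵀ·(x' − x̄) = [1]
z = y + H·x̄ = [1] + [-2] = [-1]

z = [-1]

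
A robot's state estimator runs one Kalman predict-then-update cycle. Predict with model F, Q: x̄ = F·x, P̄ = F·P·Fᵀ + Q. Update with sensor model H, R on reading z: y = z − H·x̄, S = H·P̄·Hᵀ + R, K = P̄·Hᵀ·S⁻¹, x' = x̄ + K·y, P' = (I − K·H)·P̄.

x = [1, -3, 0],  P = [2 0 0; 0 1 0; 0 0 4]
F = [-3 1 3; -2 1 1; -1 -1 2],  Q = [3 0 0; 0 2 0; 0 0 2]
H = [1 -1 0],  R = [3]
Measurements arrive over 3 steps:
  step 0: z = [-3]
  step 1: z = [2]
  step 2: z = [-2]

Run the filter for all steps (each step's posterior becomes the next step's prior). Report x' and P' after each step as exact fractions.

step 0: x' = [-111/13, -75/13, 8/13], P' = [419/26 160/13 80/13; 160/13 145/13 53/13; 80/13 53/13 111/13]
step 1: x' = [10287/875, 1133/125, 303/35], P' = [18239/875 2126/125 541/35; 2126/125 1988/125 64/5; 541/35 64/5 145/7]
step 2: x' = [-23668/2567, -19701/2567, -1291/151], P' = [827188/43639 671533/43639 34519/2567; 671533/43639 638920/43639 29380/2567; 34519/2567 29380/2567 3078/151]

step 0: x̄ = F·x = [-6, -5, 2]
step 0: P̄ = F·P·Fᵀ + Q = [58 25 29; 25 15 11; 29 11 21]
step 0: y = z − H·x̄ = [-2]
step 0: S = H·P̄·Hᵀ + R = [26]
step 0: K = P̄·Hᵀ·S⁻¹ = [33/26; 5/13; 9/13]
step 0: x' = x̄ + K·y = [-111/13, -75/13, 8/13]
step 0: P' = (I − K·H)·P̄ = [419/26 160/13 80/13; 160/13 145/13 53/13; 80/13 53/13 111/13]
step 1: x̄ = F·x = [282/13, 155/13, 202/13]
step 1: P̄ = F·P·Fᵀ + Q = [1973/26 427/13 1393/26; 427/13 266/13 309/13; 1393/26 309/13 1225/26]
step 1: y = z − H·x̄ = [-101/13]
step 1: S = H·P̄·Hᵀ + R = [875/26]
step 1: K = P̄·Hᵀ·S⁻¹ = [1119/875; 46/125; 31/35]
step 1: x' = x̄ + K·y = [10287/875, 1133/125, 303/35]
step 1: P' = (I − K·H)·P̄ = [18239/875 2126/125 541/35; 2126/125 1988/125 64/5; 541/35 64/5 145/7]
step 2: x̄ = F·x = [-41/175, -724/125, -3068/875]
step 2: P̄ = F·P·Fᵀ + Q = [3131/35 754/25 9278/175; 754/25 2217/125 2467/125; 9278/175 2467/125 37269/875]
step 2: y = z − H·x̄ = [-6613/875]
step 2: S = H·P̄·Hᵀ + R = [43639/875]
step 2: K = P̄·Hᵀ·S⁻¹ = [51885/43639; 10871/43639; 1713/2567]
step 2: x' = x̄ + K·y = [-23668/2567, -19701/2567, -1291/151]
step 2: P' = (I − K·H)·P̄ = [827188/43639 671533/43639 34519/2567; 671533/43639 638920/43639 29380/2567; 34519/2567 29380/2567 3078/151]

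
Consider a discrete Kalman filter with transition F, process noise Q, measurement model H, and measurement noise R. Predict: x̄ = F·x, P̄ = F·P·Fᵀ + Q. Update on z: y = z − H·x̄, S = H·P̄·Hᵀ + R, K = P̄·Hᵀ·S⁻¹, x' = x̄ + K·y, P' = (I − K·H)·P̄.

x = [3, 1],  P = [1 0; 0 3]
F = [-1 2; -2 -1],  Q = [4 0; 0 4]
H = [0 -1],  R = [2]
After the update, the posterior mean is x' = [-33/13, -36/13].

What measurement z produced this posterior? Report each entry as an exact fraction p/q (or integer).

x̄ = F·x = [-1, -7]
P̄ = F·P·Fᵀ + Q = [17 -4; -4 11]
S = H·P̄·Hᵀ + R = [13]
K = P̄·Hᵀ·S⁻¹ = [4/13; -11/13]
x' − x̄ = [-20/13, 55/13] = K·y
y = (KᵀK)⁻¹·Kᵀ·(x' − x̄) = [-5]
z = y + H·x̄ = [-5] + [7] = [2]

z = [2]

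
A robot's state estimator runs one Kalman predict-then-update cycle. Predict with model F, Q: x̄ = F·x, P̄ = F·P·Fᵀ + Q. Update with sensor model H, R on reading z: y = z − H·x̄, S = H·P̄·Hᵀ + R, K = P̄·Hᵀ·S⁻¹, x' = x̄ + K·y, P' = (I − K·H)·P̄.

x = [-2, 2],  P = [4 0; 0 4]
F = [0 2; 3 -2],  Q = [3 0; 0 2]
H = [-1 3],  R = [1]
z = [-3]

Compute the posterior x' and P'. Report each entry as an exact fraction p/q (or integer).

x̄ = F·x = [4, -10]
P̄ = F·P·Fᵀ + Q = [19 -16; -16 54]
y = z − H·x̄ = [31]
S = H·P̄·Hᵀ + R = [602]
K = P̄·Hᵀ·S⁻¹ = [-67/602; 89/301]
x' = x̄ + K·y = [331/602, -251/301]
P' = (I − K·H)·P̄ = [6949/602 1147/301; 1147/301 412/301]

x' = [331/602, -251/301]
P' = [6949/602 1147/301; 1147/301 412/301]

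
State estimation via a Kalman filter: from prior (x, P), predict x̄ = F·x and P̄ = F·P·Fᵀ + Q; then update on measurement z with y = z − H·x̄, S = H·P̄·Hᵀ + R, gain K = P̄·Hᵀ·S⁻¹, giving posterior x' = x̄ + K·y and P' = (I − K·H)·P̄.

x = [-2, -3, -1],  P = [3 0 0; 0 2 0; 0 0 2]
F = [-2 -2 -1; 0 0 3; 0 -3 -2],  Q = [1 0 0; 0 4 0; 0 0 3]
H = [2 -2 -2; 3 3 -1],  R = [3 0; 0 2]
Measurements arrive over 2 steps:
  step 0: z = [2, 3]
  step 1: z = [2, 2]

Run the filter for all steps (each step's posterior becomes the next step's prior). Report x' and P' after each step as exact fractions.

step 0: x' = [163715/18568, -18127/4642, 19693/1688], P' = [468829/37136 -58807/9284 62851/3376; -58807/9284 7771/2321 -7873/844; 62851/3376 -7873/844 94463/3376]
step 1: x' = [-149974441/206458334, 122231491/206458334, -212020181/103229167], P' = [292736592/103229167 -925099391/619375002 2455467893/619375002; -925099391/619375002 887702296/929062503 -3856735469/1858125006; 2455467893/619375002 -3856735469/1858125006 5606474929/929062503]

step 0: x̄ = F·x = [11, -3, 11]
step 0: P̄ = F·P·Fᵀ + Q = [23 -6 16; -6 22 -12; 16 -12 29]
step 0: y = z − H·x̄ = [-4, -10]
step 0: S = H·P̄·Hᵀ + R = [123 -16; -16 304]
step 0: K = P̄·Hᵀ·S⁻¹ = [529/2321 4721/37136; -548/2321 1717/9284; -5/211 -193/3376]
step 0: x' = x̄ + K·y = [163715/18568, -18127/4642, 19693/1688]
step 0: P' = (I − K·H)·P̄ = [468829/37136 -58807/9284 62851/3376; -58807/9284 7771/2321 -7873/844; 62851/3376 -7873/844 94463/3376]
step 1: x̄ = F·x = [-399037/18568, 59079/1688, -107861/9284]
step 1: P̄ = F·P·Fᵀ + Q = [2946861/37136 -471543/3376 876697/18568; -471543/3376 863671/3376 -141675/1688; 876697/18568 -141675/1688 307465/9284]
step 1: y = z − H·x̄ = [19358/211, -465541/9284]
step 1: S = H·P̄·Hᵀ + R = [325873/211 -218302/211; -218302/211 7036133/9284]
step 1: K = P̄·Hᵀ·S⁻¹ = [75350350/309687501 19246295/619375002; -231322432/929062503 428527363/1858125006; 3396430/929062503 -170986307/929062503]
step 1: x' = x̄ + K·y = [-149974441/206458334, 122231491/206458334, -212020181/103229167]
step 1: P' = (I − K·H)·P̄ = [292736592/103229167 -925099391/619375002 2455467893/619375002; -925099391/619375002 887702296/929062503 -3856735469/1858125006; 2455467893/619375002 -3856735469/1858125006 5606474929/929062503]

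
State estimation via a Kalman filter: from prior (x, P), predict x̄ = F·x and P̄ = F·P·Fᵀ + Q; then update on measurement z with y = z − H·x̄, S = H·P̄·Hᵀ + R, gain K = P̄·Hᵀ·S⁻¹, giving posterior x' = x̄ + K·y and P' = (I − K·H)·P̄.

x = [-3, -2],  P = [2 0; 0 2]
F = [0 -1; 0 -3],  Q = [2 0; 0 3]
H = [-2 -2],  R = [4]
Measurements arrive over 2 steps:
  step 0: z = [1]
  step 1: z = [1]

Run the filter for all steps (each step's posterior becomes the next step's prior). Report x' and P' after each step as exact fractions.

step 0: x̄ = F·x = [2, 6]
step 0: P̄ = F·P·Fᵀ + Q = [4 6; 6 21]
step 0: y = z − H·x̄ = [17]
step 0: S = H·P̄·Hᵀ + R = [152]
step 0: K = P̄·Hᵀ·S⁻¹ = [-5/38; -27/76]
step 0: x' = x̄ + K·y = [-9/38, -3/76]
step 0: P' = (I − K·H)·P̄ = [26/19 -21/19; -21/19 69/38]
step 1: x̄ = F·x = [3/76, 9/76]
step 1: P̄ = F·P·Fᵀ + Q = [145/38 207/38; 207/38 735/38]
step 1: y = z − H·x̄ = [25/19]
step 1: S = H·P̄·Hᵀ + R = [2664/19]
step 1: K = P̄·Hᵀ·S⁻¹ = [-44/333; -157/444]
step 1: x' = x̄ + K·y = [-179/1332, -77/222]
step 1: P' = (I − K·H)·P̄ = [911/666 -245/222; -245/222 67/37]

step 0: x' = [-9/38, -3/76], P' = [26/19 -21/19; -21/19 69/38]
step 1: x' = [-179/1332, -77/222], P' = [911/666 -245/222; -245/222 67/37]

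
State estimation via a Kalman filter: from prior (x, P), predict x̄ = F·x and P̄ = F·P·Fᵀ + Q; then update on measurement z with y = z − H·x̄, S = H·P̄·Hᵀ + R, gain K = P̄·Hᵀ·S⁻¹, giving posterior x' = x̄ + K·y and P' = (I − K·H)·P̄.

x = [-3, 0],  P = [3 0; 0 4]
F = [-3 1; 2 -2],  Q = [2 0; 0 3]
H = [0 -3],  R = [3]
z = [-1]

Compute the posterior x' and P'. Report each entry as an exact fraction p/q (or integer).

x' = [176/47, 25/94]
P' = [537/47 -13/47; -13/47 31/94]

x̄ = F·x = [9, -6]
P̄ = F·P·Fᵀ + Q = [33 -26; -26 31]
y = z − H·x̄ = [-19]
S = H·P̄·Hᵀ + R = [282]
K = P̄·Hᵀ·S⁻¹ = [13/47; -31/94]
x' = x̄ + K·y = [176/47, 25/94]
P' = (I − K·H)·P̄ = [537/47 -13/47; -13/47 31/94]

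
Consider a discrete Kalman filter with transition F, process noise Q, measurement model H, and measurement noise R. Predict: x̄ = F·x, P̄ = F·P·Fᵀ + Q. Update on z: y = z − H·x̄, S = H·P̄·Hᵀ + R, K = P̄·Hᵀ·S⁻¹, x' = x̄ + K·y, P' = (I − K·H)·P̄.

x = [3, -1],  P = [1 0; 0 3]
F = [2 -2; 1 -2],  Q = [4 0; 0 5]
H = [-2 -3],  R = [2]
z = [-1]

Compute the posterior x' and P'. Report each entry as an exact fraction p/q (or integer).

x̄ = F·x = [8, 5]
P̄ = F·P·Fᵀ + Q = [20 14; 14 18]
y = z − H·x̄ = [30]
S = H·P̄·Hᵀ + R = [412]
K = P̄·Hᵀ·S⁻¹ = [-41/206; -41/206]
x' = x̄ + K·y = [209/103, -100/103]
P' = (I − K·H)·P̄ = [379/103 -239/103; -239/103 173/103]

x' = [209/103, -100/103]
P' = [379/103 -239/103; -239/103 173/103]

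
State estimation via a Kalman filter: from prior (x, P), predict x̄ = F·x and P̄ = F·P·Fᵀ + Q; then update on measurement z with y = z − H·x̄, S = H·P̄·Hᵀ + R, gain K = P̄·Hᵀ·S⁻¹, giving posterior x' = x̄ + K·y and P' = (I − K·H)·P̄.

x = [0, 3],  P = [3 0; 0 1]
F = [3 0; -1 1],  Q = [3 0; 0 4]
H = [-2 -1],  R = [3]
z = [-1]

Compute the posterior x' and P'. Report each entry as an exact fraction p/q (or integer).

x' = [-102/95, 61/19]
P' = [249/95 -69/19; -69/19 132/19]

x̄ = F·x = [0, 3]
P̄ = F·P·Fᵀ + Q = [30 -9; -9 8]
y = z − H·x̄ = [2]
S = H·P̄·Hᵀ + R = [95]
K = P̄·Hᵀ·S⁻¹ = [-51/95; 2/19]
x' = x̄ + K·y = [-102/95, 61/19]
P' = (I − K·H)·P̄ = [249/95 -69/19; -69/19 132/19]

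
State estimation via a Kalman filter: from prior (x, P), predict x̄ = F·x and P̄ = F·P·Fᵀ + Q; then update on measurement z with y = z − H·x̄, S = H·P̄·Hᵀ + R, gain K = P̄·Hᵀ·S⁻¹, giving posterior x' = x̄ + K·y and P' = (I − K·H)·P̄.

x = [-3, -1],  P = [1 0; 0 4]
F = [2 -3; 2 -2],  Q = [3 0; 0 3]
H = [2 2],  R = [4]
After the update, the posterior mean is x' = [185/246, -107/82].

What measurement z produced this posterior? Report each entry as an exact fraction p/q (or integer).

z = [-1]

x̄ = F·x = [-3, -4]
P̄ = F·P·Fᵀ + Q = [43 28; 28 23]
S = H·P̄·Hᵀ + R = [492]
K = P̄·Hᵀ·S⁻¹ = [71/246; 17/82]
x' − x̄ = [923/246, 221/82] = K·y
y = (KᵀK)⁻¹·Kᵀ·(x' − x̄) = [13]
z = y + H·x̄ = [13] + [-14] = [-1]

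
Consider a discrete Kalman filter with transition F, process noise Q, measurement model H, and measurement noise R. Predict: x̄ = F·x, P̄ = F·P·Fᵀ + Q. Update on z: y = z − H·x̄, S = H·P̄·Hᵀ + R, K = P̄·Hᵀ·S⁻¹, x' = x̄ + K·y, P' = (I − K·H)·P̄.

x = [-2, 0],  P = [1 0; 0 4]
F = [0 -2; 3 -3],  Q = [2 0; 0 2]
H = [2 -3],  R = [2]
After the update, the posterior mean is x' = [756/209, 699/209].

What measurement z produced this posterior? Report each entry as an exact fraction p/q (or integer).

z = [-3]

x̄ = F·x = [0, -6]
P̄ = F·P·Fᵀ + Q = [18 24; 24 47]
S = H·P̄·Hᵀ + R = [209]
K = P̄·Hᵀ·S⁻¹ = [-36/209; -93/209]
x' − x̄ = [756/209, 1953/209] = K·y
y = (KᵀK)⁻¹·Kᵀ·(x' − x̄) = [-21]
z = y + H·x̄ = [-21] + [18] = [-3]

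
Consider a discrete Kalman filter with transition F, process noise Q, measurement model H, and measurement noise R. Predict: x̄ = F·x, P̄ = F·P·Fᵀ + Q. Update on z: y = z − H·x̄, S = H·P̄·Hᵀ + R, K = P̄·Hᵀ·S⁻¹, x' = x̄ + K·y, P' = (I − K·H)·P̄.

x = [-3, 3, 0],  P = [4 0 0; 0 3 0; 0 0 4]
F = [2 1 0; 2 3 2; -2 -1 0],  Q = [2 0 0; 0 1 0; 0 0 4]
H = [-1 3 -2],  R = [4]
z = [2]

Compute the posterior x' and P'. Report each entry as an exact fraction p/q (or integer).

x' = [-2561/731, 1373/731, 153/43]
P' = [6887/731 -585/731 -265/43; -585/731 1835/731 155/43; -265/43 155/43 377/43]

x̄ = F·x = [-3, 3, 3]
P̄ = F·P·Fᵀ + Q = [21 25 -19; 25 60 -25; -19 -25 23]
y = z − H·x̄ = [-4]
S = H·P̄·Hᵀ + R = [731]
K = P̄·Hᵀ·S⁻¹ = [92/731; 205/731; -6/43]
x' = x̄ + K·y = [-2561/731, 1373/731, 153/43]
P' = (I − K·H)·P̄ = [6887/731 -585/731 -265/43; -585/731 1835/731 155/43; -265/43 155/43 377/43]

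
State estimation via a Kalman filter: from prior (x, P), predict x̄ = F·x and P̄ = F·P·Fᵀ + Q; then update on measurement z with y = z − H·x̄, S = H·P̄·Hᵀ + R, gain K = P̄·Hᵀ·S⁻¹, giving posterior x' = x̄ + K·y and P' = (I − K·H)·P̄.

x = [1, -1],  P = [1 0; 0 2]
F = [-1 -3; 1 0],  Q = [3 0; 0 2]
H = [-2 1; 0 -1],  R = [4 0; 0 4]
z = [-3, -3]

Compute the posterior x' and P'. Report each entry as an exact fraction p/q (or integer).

x̄ = F·x = [2, 1]
P̄ = F·P·Fᵀ + Q = [22 -1; -1 3]
y = z − H·x̄ = [0, -2]
S = H·P̄·Hᵀ + R = [99 -5; -5 7]
K = P̄·Hᵀ·S⁻¹ = [-155/334 -63/334; 5/167 -68/167]
x' = x̄ + K·y = [397/167, 303/167]
P' = (I − K·H)·P̄ = [218/167 126/167; 126/167 272/167]

x' = [397/167, 303/167]
P' = [218/167 126/167; 126/167 272/167]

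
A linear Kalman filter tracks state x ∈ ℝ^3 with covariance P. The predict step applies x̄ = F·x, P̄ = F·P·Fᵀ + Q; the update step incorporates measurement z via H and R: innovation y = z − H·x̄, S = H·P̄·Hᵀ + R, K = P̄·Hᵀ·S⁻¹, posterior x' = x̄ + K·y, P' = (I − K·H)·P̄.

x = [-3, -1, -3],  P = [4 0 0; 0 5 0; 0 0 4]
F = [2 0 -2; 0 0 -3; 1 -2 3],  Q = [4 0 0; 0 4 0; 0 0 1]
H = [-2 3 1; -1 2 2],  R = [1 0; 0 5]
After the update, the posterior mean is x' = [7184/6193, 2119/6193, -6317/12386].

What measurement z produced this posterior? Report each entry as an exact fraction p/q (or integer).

x̄ = F·x = [0, 9, -10]
P̄ = F·P·Fᵀ + Q = [36 24 -16; 24 40 -36; -16 -36 61]
S = H·P̄·Hᵀ + R = [126 58; 58 125]
K = P̄·Hᵀ·S⁻¹ = [-420/6193 -796/6193; 2714/6193 -2052/6193; -5703/12386 4593/6193]
x' − x̄ = [7184/6193, -53618/6193, 117543/12386] = K·y
y = (KᵀK)⁻¹·Kᵀ·(x' − x̄) = [-19, 1]
z = y + H·x̄ = [-19, 1] + [17, -2] = [-2, -1]

z = [-2, -1]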